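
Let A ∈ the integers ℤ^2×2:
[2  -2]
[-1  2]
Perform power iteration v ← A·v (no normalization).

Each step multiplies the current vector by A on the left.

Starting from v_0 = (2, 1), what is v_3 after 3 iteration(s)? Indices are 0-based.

v_0 = (2, 1).
v_1 = A·v_0 = (2, 0).
v_2 = A·v_1 = (4, -2).
v_3 = A·v_2 = (12, -8).

v_3 = (12, -8)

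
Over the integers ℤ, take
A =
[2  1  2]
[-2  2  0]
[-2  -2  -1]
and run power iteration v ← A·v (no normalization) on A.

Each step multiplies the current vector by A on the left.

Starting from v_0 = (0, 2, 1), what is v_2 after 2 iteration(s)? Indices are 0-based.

v_2 = (2, 0, -11)

v_0 = (0, 2, 1).
v_1 = A·v_0 = (4, 4, -5).
v_2 = A·v_1 = (2, 0, -11).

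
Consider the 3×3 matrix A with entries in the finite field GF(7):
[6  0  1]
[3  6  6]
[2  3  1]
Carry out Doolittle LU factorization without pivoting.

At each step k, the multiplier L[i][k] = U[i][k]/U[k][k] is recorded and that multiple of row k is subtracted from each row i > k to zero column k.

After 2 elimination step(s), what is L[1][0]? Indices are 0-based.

Step 1: pivot at (0,0) is 6.
  row1 ← row1 − (4)·row0  ⇒  L[1][0]=4, U row1=(0, 6, 2)
  row2 ← row2 − (5)·row0  ⇒  L[2][0]=5, U row2=(0, 3, 3)
Step 2: pivot at (1,1) is 6.
  row2 ← row2 − (4)·row1  ⇒  L[2][1]=4, U row2=(0, 0, 2)

L[1][0] = 4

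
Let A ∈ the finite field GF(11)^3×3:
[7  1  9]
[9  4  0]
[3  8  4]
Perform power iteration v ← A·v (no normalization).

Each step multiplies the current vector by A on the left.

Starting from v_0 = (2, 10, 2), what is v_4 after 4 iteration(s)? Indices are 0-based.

v_4 = (0, 7, 1)

v_0 = (2, 10, 2).
v_1 = A·v_0 = (9, 3, 6).
v_2 = A·v_1 = (10, 5, 9).
v_3 = A·v_2 = (2, 0, 7).
v_4 = A·v_3 = (0, 7, 1).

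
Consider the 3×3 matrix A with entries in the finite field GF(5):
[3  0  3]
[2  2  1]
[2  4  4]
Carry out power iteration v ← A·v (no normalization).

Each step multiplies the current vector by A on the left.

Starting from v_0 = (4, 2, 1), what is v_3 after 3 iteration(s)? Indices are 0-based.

v_0 = (4, 2, 1).
v_1 = A·v_0 = (0, 3, 0).
v_2 = A·v_1 = (0, 1, 2).
v_3 = A·v_2 = (1, 4, 2).

v_3 = (1, 4, 2)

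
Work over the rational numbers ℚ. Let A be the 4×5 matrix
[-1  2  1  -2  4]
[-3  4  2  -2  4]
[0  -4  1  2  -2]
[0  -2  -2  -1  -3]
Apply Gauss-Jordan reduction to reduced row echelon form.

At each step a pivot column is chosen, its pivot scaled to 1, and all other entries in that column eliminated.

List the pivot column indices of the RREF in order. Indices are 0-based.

[1] R0 /= -1  ⇒  (1, -2, -1, 2, -4)
     R1 -= -3·R0  ⇒  (0, -2, -1, 4, -8)
[2] R1 /= -2  ⇒  (0, 1, 1/2, -2, 4)
     R0 -= -2·R1  ⇒  (1, 0, 0, -2, 4)
     R2 -= -4·R1  ⇒  (0, 0, 3, -6, 14)
     R3 -= -2·R1  ⇒  (0, 0, -1, -5, 5)
[3] R2 /= 3  ⇒  (0, 0, 1, -2, 14/3)
     R1 -= 1/2·R2  ⇒  (0, 1, 0, -1, 5/3)
     R3 -= -1·R2  ⇒  (0, 0, 0, -7, 29/3)
[4] R3 /= -7  ⇒  (0, 0, 0, 1, -29/21)
     R0 -= -2·R3  ⇒  (1, 0, 0, 0, 26/21)
     R1 -= -1·R3  ⇒  (0, 1, 0, 0, 2/7)
     R2 -= -2·R3  ⇒  (0, 0, 1, 0, 40/21)

pivot columns: 0, 1, 2, 3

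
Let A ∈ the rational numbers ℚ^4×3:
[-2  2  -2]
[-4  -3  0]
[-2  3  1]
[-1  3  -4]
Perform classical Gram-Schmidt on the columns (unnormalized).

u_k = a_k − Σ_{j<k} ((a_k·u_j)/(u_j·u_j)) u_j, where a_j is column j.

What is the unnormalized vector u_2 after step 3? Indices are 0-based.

Step 1: u_0 = a_0 = (-2, -4, -2, -1).
Step 2: u_1 = a_1 − (-1/25)·u_0 = (48/25, -79/25, 73/25, 74/25).
Step 3: u_2 = a_2 − (6/25)·u_0 − (-319/774)·u_1 = (-94/129, -265/774, 2077/774, -983/387).

u_2 = (-94/129, -265/774, 2077/774, -983/387)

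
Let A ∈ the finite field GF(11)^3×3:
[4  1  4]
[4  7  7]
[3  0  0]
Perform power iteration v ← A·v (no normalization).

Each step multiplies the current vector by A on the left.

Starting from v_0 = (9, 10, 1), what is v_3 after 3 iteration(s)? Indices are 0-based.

v_0 = (9, 10, 1).
v_1 = A·v_0 = (6, 3, 5).
v_2 = A·v_1 = (3, 3, 7).
v_3 = A·v_2 = (10, 5, 9).

v_3 = (10, 5, 9)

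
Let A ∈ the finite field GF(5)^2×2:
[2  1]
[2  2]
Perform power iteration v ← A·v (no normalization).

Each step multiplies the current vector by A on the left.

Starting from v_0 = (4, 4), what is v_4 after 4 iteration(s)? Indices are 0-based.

v_0 = (4, 4).
v_1 = A·v_0 = (2, 1).
v_2 = A·v_1 = (0, 1).
v_3 = A·v_2 = (1, 2).
v_4 = A·v_3 = (4, 1).

v_4 = (4, 1)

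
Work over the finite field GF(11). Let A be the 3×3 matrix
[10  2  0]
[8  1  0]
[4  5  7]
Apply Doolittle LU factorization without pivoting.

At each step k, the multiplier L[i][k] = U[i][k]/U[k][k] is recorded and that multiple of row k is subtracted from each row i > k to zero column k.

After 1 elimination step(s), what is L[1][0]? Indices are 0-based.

L[1][0] = 3

k=0: U[0][0]=10
  eliminate (1,0): mult=3, new row 1: (0, 6, 0); set L[1][0]=3
  eliminate (2,0): mult=7, new row 2: (0, 2, 7); set L[2][0]=7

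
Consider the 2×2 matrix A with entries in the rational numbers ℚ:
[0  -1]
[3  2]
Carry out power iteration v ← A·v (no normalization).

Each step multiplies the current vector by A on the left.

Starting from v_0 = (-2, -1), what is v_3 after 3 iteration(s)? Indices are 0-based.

v_0 = (-2, -1).
v_1 = A·v_0 = (1, -8).
v_2 = A·v_1 = (8, -13).
v_3 = A·v_2 = (13, -2).

v_3 = (13, -2)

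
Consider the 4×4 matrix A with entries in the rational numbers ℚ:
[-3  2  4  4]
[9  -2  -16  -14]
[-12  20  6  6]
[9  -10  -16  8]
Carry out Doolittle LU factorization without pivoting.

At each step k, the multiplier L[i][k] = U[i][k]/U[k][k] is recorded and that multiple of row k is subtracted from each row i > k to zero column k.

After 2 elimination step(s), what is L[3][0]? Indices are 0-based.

[col 0] pivot -3
  R1 -= -3*R0 → (0, 4, -4, -2)  (L[1][0] := -3)
  R2 -= 4*R0 → (0, 12, -10, -10)  (L[2][0] := 4)
  R3 -= -3*R0 → (0, -4, -4, 20)  (L[3][0] := -3)
[col 1] pivot 4
  R2 -= 3*R1 → (0, 0, 2, -4)  (L[2][1] := 3)
  R3 -= -1*R1 → (0, 0, -8, 18)  (L[3][1] := -1)

L[3][0] = -3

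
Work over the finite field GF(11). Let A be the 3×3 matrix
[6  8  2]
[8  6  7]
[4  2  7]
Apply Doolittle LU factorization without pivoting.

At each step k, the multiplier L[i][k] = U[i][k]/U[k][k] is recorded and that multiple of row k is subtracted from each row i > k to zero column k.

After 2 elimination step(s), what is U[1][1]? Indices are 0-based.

U[1][1] = 10

[col 0] pivot 6
  R1 -= 5*R0 → (0, 10, 8)  (L[1][0] := 5)
  R2 -= 8*R0 → (0, 4, 2)  (L[2][0] := 8)
[col 1] pivot 10
  R2 -= 7*R1 → (0, 0, 1)  (L[2][1] := 7)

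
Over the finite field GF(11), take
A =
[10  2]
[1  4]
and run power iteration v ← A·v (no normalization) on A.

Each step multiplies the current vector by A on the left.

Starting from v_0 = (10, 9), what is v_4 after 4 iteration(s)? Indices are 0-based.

v_0 = (10, 9).
v_1 = A·v_0 = (8, 2).
v_2 = A·v_1 = (7, 5).
v_3 = A·v_2 = (3, 5).
v_4 = A·v_3 = (7, 1).

v_4 = (7, 1)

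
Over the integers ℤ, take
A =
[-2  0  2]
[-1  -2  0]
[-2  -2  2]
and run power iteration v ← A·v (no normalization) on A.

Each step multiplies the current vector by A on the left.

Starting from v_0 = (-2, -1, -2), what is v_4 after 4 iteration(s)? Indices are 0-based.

v_0 = (-2, -1, -2).
v_1 = A·v_0 = (0, 4, 2).
v_2 = A·v_1 = (4, -8, -4).
v_3 = A·v_2 = (-16, 12, 0).
v_4 = A·v_3 = (32, -8, 8).

v_4 = (32, -8, 8)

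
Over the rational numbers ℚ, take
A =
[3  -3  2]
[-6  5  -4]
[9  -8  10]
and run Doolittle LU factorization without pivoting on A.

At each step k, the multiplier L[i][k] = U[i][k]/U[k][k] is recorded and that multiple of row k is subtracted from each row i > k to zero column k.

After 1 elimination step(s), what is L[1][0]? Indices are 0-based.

L[1][0] = -2

Step 1: pivot at (0,0) is 3.
  row1 ← row1 − (-2)·row0  ⇒  L[1][0]=-2, U row1=(0, -1, 0)
  row2 ← row2 − (3)·row0  ⇒  L[2][0]=3, U row2=(0, 1, 4)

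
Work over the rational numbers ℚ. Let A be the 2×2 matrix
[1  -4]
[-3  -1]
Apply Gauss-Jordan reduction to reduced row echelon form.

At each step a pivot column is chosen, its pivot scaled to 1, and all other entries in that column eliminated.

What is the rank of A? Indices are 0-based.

step 1: normalize row 0 (÷1) = (1, -4)
  row 1: subtract -3×row0 = (0, -13)
step 2: normalize row 1 (÷-13) = (0, 1)
  row 0: subtract -4×row1 = (1, 0)

rank = 2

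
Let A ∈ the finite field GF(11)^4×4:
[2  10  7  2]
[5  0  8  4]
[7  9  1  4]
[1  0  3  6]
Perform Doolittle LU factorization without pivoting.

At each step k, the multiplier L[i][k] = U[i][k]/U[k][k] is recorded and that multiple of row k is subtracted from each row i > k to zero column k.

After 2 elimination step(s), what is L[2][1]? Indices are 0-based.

L[2][1] = 5

Step 1: pivot at (0,0) is 2.
  row1 ← row1 − (8)·row0  ⇒  L[1][0]=8, U row1=(0, 8, 7, 10)
  row2 ← row2 − (9)·row0  ⇒  L[2][0]=9, U row2=(0, 7, 4, 8)
  row3 ← row3 − (6)·row0  ⇒  L[3][0]=6, U row3=(0, 6, 5, 5)
Step 2: pivot at (1,1) is 8.
  row2 ← row2 − (5)·row1  ⇒  L[2][1]=5, U row2=(0, 0, 2, 2)
  row3 ← row3 − (9)·row1  ⇒  L[3][1]=9, U row3=(0, 0, 8, 3)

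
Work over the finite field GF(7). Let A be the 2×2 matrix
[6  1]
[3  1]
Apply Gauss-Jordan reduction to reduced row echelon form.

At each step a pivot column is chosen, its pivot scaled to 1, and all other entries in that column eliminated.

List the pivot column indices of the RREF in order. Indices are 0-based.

pivot(0,0)=6: scale R0 → (1, 6)
  clear (1,0): R1 −= (3)R0 → (0, 4)
pivot(1,1)=4: scale R1 → (0, 1)
  clear (0,1): R0 −= (6)R1 → (1, 0)

pivot columns: 0, 1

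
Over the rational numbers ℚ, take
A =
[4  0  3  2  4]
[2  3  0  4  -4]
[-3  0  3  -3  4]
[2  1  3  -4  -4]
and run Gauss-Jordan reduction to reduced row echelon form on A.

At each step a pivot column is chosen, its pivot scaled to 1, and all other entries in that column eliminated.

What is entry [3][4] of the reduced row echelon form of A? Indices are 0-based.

M[3][4] = 70/57

[1] R0 /= 4  ⇒  (1, 0, 3/4, 1/2, 1)
     R1 -= 2·R0  ⇒  (0, 3, -3/2, 3, -6)
     R2 -= -3·R0  ⇒  (0, 0, 21/4, -3/2, 7)
     R3 -= 2·R0  ⇒  (0, 1, 3/2, -5, -6)
[2] R1 /= 3  ⇒  (0, 1, -1/2, 1, -2)
     R3 -= 1·R1  ⇒  (0, 0, 2, -6, -4)
[3] R2 /= 21/4  ⇒  (0, 0, 1, -2/7, 4/3)
     R0 -= 3/4·R2  ⇒  (1, 0, 0, 5/7, 0)
     R1 -= -1/2·R2  ⇒  (0, 1, 0, 6/7, -4/3)
     R3 -= 2·R2  ⇒  (0, 0, 0, -38/7, -20/3)
[4] R3 /= -38/7  ⇒  (0, 0, 0, 1, 70/57)
     R0 -= 5/7·R3  ⇒  (1, 0, 0, 0, -50/57)
     R1 -= 6/7·R3  ⇒  (0, 1, 0, 0, -136/57)
     R2 -= -2/7·R3  ⇒  (0, 0, 1, 0, 32/19)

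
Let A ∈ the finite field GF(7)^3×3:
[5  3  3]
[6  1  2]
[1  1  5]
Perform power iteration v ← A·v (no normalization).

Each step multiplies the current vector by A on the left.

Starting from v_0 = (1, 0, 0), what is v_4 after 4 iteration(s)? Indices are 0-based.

v_0 = (1, 0, 0).
v_1 = A·v_0 = (5, 6, 1).
v_2 = A·v_1 = (4, 3, 2).
v_3 = A·v_2 = (0, 3, 3).
v_4 = A·v_3 = (4, 2, 4).

v_4 = (4, 2, 4)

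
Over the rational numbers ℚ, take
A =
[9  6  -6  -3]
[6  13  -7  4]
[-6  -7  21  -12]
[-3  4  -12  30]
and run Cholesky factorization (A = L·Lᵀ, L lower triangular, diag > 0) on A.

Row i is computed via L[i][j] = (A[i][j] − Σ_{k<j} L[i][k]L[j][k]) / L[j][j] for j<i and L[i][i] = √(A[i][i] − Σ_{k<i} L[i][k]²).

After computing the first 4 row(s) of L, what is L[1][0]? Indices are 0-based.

L[1][0] = 2

Step 1: L[0][0] = √(9) = 3.
  L[1][0] = (6) / L[0][0] = 2.
Step 2: L[1][1] = √(9) = 3.
  L[2][0] = (-6) / L[0][0] = -2.
  L[2][1] = (-3) / L[1][1] = -1.
Step 3: L[2][2] = √(16) = 4.
  L[3][0] = (-3) / L[0][0] = -1.
  L[3][1] = (6) / L[1][1] = 2.
  L[3][2] = (-12) / L[2][2] = -3.
Step 4: L[3][3] = √(16) = 4.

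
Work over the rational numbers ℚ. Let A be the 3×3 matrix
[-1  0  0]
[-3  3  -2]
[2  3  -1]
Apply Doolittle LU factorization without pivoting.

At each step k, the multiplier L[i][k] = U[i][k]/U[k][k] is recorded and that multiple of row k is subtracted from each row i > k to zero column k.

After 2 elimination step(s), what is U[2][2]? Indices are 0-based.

U[2][2] = 1

Step 1: pivot at (0,0) is -1.
  row1 ← row1 − (3)·row0  ⇒  L[1][0]=3, U row1=(0, 3, -2)
  row2 ← row2 − (-2)·row0  ⇒  L[2][0]=-2, U row2=(0, 3, -1)
Step 2: pivot at (1,1) is 3.
  row2 ← row2 − (1)·row1  ⇒  L[2][1]=1, U row2=(0, 0, 1)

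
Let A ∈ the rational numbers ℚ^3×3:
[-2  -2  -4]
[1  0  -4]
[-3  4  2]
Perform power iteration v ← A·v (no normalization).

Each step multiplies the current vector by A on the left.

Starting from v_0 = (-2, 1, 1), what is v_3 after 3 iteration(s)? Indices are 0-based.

v_3 = (140, -56, -92)

v_0 = (-2, 1, 1).
v_1 = A·v_0 = (-2, -6, 12).
v_2 = A·v_1 = (-32, -50, 6).
v_3 = A·v_2 = (140, -56, -92).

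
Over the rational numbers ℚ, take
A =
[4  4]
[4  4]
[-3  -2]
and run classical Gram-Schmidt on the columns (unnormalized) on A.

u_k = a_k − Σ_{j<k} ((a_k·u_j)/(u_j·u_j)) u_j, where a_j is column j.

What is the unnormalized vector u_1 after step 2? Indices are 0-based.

Step 1: u_0 = a_0 = (4, 4, -3).
Step 2: u_1 = a_1 − (38/41)·u_0 = (12/41, 12/41, 32/41).

u_1 = (12/41, 12/41, 32/41)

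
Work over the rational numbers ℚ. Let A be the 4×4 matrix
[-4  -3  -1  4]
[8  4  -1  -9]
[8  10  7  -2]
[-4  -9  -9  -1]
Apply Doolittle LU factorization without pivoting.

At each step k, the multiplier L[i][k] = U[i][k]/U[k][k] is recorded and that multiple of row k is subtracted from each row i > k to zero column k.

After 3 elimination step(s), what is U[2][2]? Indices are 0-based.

k=0: U[0][0]=-4
  eliminate (1,0): mult=-2, new row 1: (0, -2, -3, -1); set L[1][0]=-2
  eliminate (2,0): mult=-2, new row 2: (0, 4, 5, 6); set L[2][0]=-2
  eliminate (3,0): mult=1, new row 3: (0, -6, -8, -5); set L[3][0]=1
k=1: U[1][1]=-2
  eliminate (2,1): mult=-2, new row 2: (0, 0, -1, 4); set L[2][1]=-2
  eliminate (3,1): mult=3, new row 3: (0, 0, 1, -2); set L[3][1]=3
k=2: U[2][2]=-1
  eliminate (3,2): mult=-1, new row 3: (0, 0, 0, 2); set L[3][2]=-1

U[2][2] = -1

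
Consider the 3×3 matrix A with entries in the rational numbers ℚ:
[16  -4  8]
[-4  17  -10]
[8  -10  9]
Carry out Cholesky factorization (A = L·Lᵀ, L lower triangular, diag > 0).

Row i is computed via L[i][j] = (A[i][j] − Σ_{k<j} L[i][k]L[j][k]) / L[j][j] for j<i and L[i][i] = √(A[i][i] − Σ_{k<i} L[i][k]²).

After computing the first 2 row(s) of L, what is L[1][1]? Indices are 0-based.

L[1][1] = 4

Step 1: L[0][0] = √(16) = 4.
  L[1][0] = (-4) / L[0][0] = -1.
Step 2: L[1][1] = √(16) = 4.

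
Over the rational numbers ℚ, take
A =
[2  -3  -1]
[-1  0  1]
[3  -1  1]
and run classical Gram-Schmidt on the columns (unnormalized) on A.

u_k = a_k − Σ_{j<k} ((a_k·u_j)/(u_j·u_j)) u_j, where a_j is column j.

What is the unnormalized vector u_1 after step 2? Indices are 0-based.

Step 1: u_0 = a_0 = (2, -1, 3).
Step 2: u_1 = a_1 − (-9/14)·u_0 = (-12/7, -9/14, 13/14).

u_1 = (-12/7, -9/14, 13/14)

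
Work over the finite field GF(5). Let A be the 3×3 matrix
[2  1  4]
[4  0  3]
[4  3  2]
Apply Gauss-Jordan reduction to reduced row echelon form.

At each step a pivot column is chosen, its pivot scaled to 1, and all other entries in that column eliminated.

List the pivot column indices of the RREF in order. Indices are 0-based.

[1] R0 /= 2  ⇒  (1, 3, 2)
     R1 -= 4·R0  ⇒  (0, 3, 0)
     R2 -= 4·R0  ⇒  (0, 1, 4)
[2] R1 /= 3  ⇒  (0, 1, 0)
     R0 -= 3·R1  ⇒  (1, 0, 2)
     R2 -= 1·R1  ⇒  (0, 0, 4)
[3] R2 /= 4  ⇒  (0, 0, 1)
     R0 -= 2·R2  ⇒  (1, 0, 0)

pivot columns: 0, 1, 2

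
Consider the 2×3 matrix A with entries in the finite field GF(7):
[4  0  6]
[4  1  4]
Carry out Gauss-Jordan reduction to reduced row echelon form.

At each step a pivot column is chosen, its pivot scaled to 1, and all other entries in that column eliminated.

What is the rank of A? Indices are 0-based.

[1] R0 /= 4  ⇒  (1, 0, 5)
     R1 -= 4·R0  ⇒  (0, 1, 5)
[2] R1 /= 1  ⇒  (0, 1, 5)

rank = 2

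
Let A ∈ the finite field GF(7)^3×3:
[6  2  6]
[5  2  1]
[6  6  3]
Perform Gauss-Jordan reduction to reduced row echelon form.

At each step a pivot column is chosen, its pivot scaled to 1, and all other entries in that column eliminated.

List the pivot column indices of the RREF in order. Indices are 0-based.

pivot columns: 0, 1, 2

[1] R0 /= 6  ⇒  (1, 5, 1)
     R1 -= 5·R0  ⇒  (0, 5, 3)
     R2 -= 6·R0  ⇒  (0, 4, 4)
[2] R1 /= 5  ⇒  (0, 1, 2)
     R0 -= 5·R1  ⇒  (1, 0, 5)
     R2 -= 4·R1  ⇒  (0, 0, 3)
[3] R2 /= 3  ⇒  (0, 0, 1)
     R0 -= 5·R2  ⇒  (1, 0, 0)
     R1 -= 2·R2  ⇒  (0, 1, 0)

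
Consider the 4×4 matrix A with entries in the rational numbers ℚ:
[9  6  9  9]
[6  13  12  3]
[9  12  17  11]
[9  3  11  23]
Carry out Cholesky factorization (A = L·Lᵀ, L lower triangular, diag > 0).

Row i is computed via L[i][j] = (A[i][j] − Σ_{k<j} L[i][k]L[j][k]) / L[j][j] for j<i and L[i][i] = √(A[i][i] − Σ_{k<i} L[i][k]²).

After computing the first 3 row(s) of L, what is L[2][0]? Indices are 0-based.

Step 1: L[0][0] = √(9) = 3.
  L[1][0] = (6) / L[0][0] = 2.
Step 2: L[1][1] = √(9) = 3.
  L[2][0] = (9) / L[0][0] = 3.
  L[2][1] = (6) / L[1][1] = 2.
Step 3: L[2][2] = √(4) = 2.

L[2][0] = 3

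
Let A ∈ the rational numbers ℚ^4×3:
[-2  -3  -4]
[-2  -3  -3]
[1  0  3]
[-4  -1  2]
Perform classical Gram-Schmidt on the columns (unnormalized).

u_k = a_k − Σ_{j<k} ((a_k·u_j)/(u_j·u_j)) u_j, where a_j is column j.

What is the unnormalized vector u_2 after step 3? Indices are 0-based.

Step 1: u_0 = a_0 = (-2, -2, 1, -4).
Step 2: u_1 = a_1 − (16/25)·u_0 = (-43/25, -43/25, -16/25, 39/25).
Step 3: u_2 = a_2 − (9/25)·u_0 − (331/219)·u_1 = (-149/219, 70/219, 790/219, 79/73).

u_2 = (-149/219, 70/219, 790/219, 79/73)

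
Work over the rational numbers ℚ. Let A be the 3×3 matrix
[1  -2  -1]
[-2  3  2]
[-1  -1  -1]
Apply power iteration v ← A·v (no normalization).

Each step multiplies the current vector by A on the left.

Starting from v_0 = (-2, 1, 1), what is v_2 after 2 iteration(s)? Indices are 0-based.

v_0 = (-2, 1, 1).
v_1 = A·v_0 = (-5, 9, 0).
v_2 = A·v_1 = (-23, 37, -4).

v_2 = (-23, 37, -4)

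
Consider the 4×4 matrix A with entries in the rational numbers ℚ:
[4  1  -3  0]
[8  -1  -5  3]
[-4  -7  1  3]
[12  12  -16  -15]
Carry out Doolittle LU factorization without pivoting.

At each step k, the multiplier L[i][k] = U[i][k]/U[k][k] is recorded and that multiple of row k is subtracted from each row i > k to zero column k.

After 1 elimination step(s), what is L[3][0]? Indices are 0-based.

Step 1: pivot at (0,0) is 4.
  row1 ← row1 − (2)·row0  ⇒  L[1][0]=2, U row1=(0, -3, 1, 3)
  row2 ← row2 − (-1)·row0  ⇒  L[2][0]=-1, U row2=(0, -6, -2, 3)
  row3 ← row3 − (3)·row0  ⇒  L[3][0]=3, U row3=(0, 9, -7, -15)

L[3][0] = 3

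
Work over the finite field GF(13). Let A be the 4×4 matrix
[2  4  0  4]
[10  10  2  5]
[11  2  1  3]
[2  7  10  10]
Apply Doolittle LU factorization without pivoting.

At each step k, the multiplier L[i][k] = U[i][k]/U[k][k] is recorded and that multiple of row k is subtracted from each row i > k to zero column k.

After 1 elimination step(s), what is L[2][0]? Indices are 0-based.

L[2][0] = 12

Step 1: pivot at (0,0) is 2.
  row1 ← row1 − (5)·row0  ⇒  L[1][0]=5, U row1=(0, 3, 2, 11)
  row2 ← row2 − (12)·row0  ⇒  L[2][0]=12, U row2=(0, 6, 1, 7)
  row3 ← row3 − (1)·row0  ⇒  L[3][0]=1, U row3=(0, 3, 10, 6)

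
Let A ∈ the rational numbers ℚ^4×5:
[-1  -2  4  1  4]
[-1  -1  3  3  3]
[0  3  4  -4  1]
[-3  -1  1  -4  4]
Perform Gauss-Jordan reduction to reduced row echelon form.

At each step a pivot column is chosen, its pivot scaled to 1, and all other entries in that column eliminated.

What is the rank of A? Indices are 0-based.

pivot(0,0)=-1: scale R0 → (1, 2, -4, -1, -4)
  clear (1,0): R1 −= (-1)R0 → (0, 1, -1, 2, -1)
  clear (3,0): R3 −= (-3)R0 → (0, 5, -11, -7, -8)
pivot(1,1)=1: scale R1 → (0, 1, -1, 2, -1)
  clear (0,1): R0 −= (2)R1 → (1, 0, -2, -5, -2)
  clear (2,1): R2 −= (3)R1 → (0, 0, 7, -10, 4)
  clear (3,1): R3 −= (5)R1 → (0, 0, -6, -17, -3)
pivot(2,2)=7: scale R2 → (0, 0, 1, -10/7, 4/7)
  clear (0,2): R0 −= (-2)R2 → (1, 0, 0, -55/7, -6/7)
  clear (1,2): R1 −= (-1)R2 → (0, 1, 0, 4/7, -3/7)
  clear (3,2): R3 −= (-6)R2 → (0, 0, 0, -179/7, 3/7)
pivot(3,3)=-179/7: scale R3 → (0, 0, 0, 1, -3/179)
  clear (0,3): R0 −= (-55/7)R3 → (1, 0, 0, 0, -177/179)
  clear (1,3): R1 −= (4/7)R3 → (0, 1, 0, 0, -75/179)
  clear (2,3): R2 −= (-10/7)R3 → (0, 0, 1, 0, 98/179)

rank = 4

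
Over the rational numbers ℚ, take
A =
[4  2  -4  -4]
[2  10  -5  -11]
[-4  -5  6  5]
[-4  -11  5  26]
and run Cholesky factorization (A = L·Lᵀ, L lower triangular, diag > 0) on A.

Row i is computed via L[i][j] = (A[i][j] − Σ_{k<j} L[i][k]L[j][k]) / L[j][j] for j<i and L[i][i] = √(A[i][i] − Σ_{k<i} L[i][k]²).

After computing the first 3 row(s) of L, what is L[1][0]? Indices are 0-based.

Step 1: L[0][0] = √(4) = 2.
  L[1][0] = (2) / L[0][0] = 1.
Step 2: L[1][1] = √(9) = 3.
  L[2][0] = (-4) / L[0][0] = -2.
  L[2][1] = (-3) / L[1][1] = -1.
Step 3: L[2][2] = √(1) = 1.

L[1][0] = 1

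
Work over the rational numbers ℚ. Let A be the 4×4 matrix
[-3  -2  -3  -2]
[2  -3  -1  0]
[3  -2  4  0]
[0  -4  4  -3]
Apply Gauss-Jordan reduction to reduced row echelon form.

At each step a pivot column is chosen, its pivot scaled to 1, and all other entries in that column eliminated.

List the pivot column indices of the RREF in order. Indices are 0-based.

step 1: normalize row 0 (÷-3) = (1, 2/3, 1, 2/3)
  row 1: subtract 2×row0 = (0, -13/3, -3, -4/3)
  row 2: subtract 3×row0 = (0, -4, 1, -2)
step 2: normalize row 1 (÷-13/3) = (0, 1, 9/13, 4/13)
  row 0: subtract 2/3×row1 = (1, 0, 7/13, 6/13)
  row 2: subtract -4×row1 = (0, 0, 49/13, -10/13)
  row 3: subtract -4×row1 = (0, 0, 88/13, -23/13)
step 3: normalize row 2 (÷49/13) = (0, 0, 1, -10/49)
  row 0: subtract 7/13×row2 = (1, 0, 0, 4/7)
  row 1: subtract 9/13×row2 = (0, 1, 0, 22/49)
  row 3: subtract 88/13×row2 = (0, 0, 0, -19/49)
step 4: normalize row 3 (÷-19/49) = (0, 0, 0, 1)
  row 0: subtract 4/7×row3 = (1, 0, 0, 0)
  row 1: subtract 22/49×row3 = (0, 1, 0, 0)
  row 2: subtract -10/49×row3 = (0, 0, 1, 0)

pivot columns: 0, 1, 2, 3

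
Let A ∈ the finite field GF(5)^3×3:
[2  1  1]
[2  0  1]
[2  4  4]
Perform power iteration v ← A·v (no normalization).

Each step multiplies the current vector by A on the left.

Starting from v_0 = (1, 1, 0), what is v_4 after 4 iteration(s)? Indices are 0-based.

v_0 = (1, 1, 0).
v_1 = A·v_0 = (3, 2, 1).
v_2 = A·v_1 = (4, 2, 3).
v_3 = A·v_2 = (3, 1, 3).
v_4 = A·v_3 = (0, 4, 2).

v_4 = (0, 4, 2)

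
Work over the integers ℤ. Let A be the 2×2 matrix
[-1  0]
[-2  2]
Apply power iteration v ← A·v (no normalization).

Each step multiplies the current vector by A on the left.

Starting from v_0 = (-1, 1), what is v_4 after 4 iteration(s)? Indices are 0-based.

v_0 = (-1, 1).
v_1 = A·v_0 = (1, 4).
v_2 = A·v_1 = (-1, 6).
v_3 = A·v_2 = (1, 14).
v_4 = A·v_3 = (-1, 26).

v_4 = (-1, 26)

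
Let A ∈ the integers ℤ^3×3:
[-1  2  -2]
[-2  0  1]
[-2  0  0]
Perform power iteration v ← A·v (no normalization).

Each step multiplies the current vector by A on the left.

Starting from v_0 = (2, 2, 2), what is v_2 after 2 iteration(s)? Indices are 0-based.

v_0 = (2, 2, 2).
v_1 = A·v_0 = (-2, -2, -4).
v_2 = A·v_1 = (6, 0, 4).

v_2 = (6, 0, 4)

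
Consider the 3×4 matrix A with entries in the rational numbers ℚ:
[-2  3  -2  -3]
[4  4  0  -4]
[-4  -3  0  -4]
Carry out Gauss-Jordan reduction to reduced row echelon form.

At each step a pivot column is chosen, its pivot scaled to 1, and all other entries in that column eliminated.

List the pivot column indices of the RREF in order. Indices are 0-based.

[1] R0 /= -2  ⇒  (1, -3/2, 1, 3/2)
     R1 -= 4·R0  ⇒  (0, 10, -4, -10)
     R2 -= -4·R0  ⇒  (0, -9, 4, 2)
[2] R1 /= 10  ⇒  (0, 1, -2/5, -1)
     R0 -= -3/2·R1  ⇒  (1, 0, 2/5, 0)
     R2 -= -9·R1  ⇒  (0, 0, 2/5, -7)
[3] R2 /= 2/5  ⇒  (0, 0, 1, -35/2)
     R0 -= 2/5·R2  ⇒  (1, 0, 0, 7)
     R1 -= -2/5·R2  ⇒  (0, 1, 0, -8)

pivot columns: 0, 1, 2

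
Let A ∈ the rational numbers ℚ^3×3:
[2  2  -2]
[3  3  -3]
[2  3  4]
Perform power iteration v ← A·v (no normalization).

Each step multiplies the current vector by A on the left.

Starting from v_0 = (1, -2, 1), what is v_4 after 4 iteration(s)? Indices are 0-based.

v_4 = (228, 342, -1248)

v_0 = (1, -2, 1).
v_1 = A·v_0 = (-4, -6, 0).
v_2 = A·v_1 = (-20, -30, -26).
v_3 = A·v_2 = (-48, -72, -234).
v_4 = A·v_3 = (228, 342, -1248).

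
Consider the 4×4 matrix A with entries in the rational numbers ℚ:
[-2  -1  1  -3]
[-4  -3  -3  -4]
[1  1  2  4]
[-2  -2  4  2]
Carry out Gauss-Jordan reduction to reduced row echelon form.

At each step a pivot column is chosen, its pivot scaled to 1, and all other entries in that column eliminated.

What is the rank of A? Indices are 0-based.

pivot(0,0)=-2: scale R0 → (1, 1/2, -1/2, 3/2)
  clear (1,0): R1 −= (-4)R0 → (0, -1, -5, 2)
  clear (2,0): R2 −= (1)R0 → (0, 1/2, 5/2, 5/2)
  clear (3,0): R3 −= (-2)R0 → (0, -1, 3, 5)
pivot(1,1)=-1: scale R1 → (0, 1, 5, -2)
  clear (0,1): R0 −= (1/2)R1 → (1, 0, -3, 5/2)
  clear (2,1): R2 −= (1/2)R1 → (0, 0, 0, 7/2)
  clear (3,1): R3 −= (-1)R1 → (0, 0, 8, 3)
pivot(2,2): swap R2↔R3
pivot(2,2)=8: scale R2 → (0, 0, 1, 3/8)
  clear (0,2): R0 −= (-3)R2 → (1, 0, 0, 29/8)
  clear (1,2): R1 −= (5)R2 → (0, 1, 0, -31/8)
pivot(3,3)=7/2: scale R3 → (0, 0, 0, 1)
  clear (0,3): R0 −= (29/8)R3 → (1, 0, 0, 0)
  clear (1,3): R1 −= (-31/8)R3 → (0, 1, 0, 0)
  clear (2,3): R2 −= (3/8)R3 → (0, 0, 1, 0)

rank = 4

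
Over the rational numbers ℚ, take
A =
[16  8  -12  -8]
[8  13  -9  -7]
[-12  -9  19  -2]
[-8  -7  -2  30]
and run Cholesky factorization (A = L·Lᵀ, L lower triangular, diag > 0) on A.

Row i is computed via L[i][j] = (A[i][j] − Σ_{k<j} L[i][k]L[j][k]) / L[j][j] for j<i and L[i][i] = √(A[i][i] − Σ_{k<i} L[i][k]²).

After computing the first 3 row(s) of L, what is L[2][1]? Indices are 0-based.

L[2][1] = -1

Step 1: L[0][0] = √(16) = 4.
  L[1][0] = (8) / L[0][0] = 2.
Step 2: L[1][1] = √(9) = 3.
  L[2][0] = (-12) / L[0][0] = -3.
  L[2][1] = (-3) / L[1][1] = -1.
Step 3: L[2][2] = √(9) = 3.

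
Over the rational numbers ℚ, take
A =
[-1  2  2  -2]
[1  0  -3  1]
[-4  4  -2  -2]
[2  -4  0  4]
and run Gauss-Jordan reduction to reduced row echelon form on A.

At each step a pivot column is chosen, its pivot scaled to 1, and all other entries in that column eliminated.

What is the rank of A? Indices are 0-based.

rank = 4

pivot(0,0)=-1: scale R0 → (1, -2, -2, 2)
  clear (1,0): R1 −= (1)R0 → (0, 2, -1, -1)
  clear (2,0): R2 −= (-4)R0 → (0, -4, -10, 6)
  clear (3,0): R3 −= (2)R0 → (0, 0, 4, 0)
pivot(1,1)=2: scale R1 → (0, 1, -1/2, -1/2)
  clear (0,1): R0 −= (-2)R1 → (1, 0, -3, 1)
  clear (2,1): R2 −= (-4)R1 → (0, 0, -12, 4)
pivot(2,2)=-12: scale R2 → (0, 0, 1, -1/3)
  clear (0,2): R0 −= (-3)R2 → (1, 0, 0, 0)
  clear (1,2): R1 −= (-1/2)R2 → (0, 1, 0, -2/3)
  clear (3,2): R3 −= (4)R2 → (0, 0, 0, 4/3)
pivot(3,3)=4/3: scale R3 → (0, 0, 0, 1)
  clear (1,3): R1 −= (-2/3)R3 → (0, 1, 0, 0)
  clear (2,3): R2 −= (-1/3)R3 → (0, 0, 1, 0)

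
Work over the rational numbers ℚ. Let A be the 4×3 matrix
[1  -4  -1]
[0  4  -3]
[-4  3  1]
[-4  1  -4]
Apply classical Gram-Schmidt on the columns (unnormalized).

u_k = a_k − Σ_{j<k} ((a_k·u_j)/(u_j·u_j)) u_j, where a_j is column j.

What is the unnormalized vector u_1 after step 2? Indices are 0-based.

Step 1: u_0 = a_0 = (1, 0, -4, -4).
Step 2: u_1 = a_1 − (-20/33)·u_0 = (-112/33, 4, 19/33, -47/33).

u_1 = (-112/33, 4, 19/33, -47/33)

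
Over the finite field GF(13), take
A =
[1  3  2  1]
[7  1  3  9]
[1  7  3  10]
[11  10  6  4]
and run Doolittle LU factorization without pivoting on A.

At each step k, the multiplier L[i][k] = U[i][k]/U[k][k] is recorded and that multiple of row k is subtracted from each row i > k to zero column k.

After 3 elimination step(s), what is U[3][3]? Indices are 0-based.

Step 1: pivot at (0,0) is 1.
  row1 ← row1 − (7)·row0  ⇒  L[1][0]=7, U row1=(0, 6, 2, 2)
  row2 ← row2 − (1)·row0  ⇒  L[2][0]=1, U row2=(0, 4, 1, 9)
  row3 ← row3 − (11)·row0  ⇒  L[3][0]=11, U row3=(0, 3, 10, 6)
Step 2: pivot at (1,1) is 6.
  row2 ← row2 − (5)·row1  ⇒  L[2][1]=5, U row2=(0, 0, 4, 12)
  row3 ← row3 − (7)·row1  ⇒  L[3][1]=7, U row3=(0, 0, 9, 5)
Step 3: pivot at (2,2) is 4.
  row3 ← row3 − (12)·row2  ⇒  L[3][2]=12, U row3=(0, 0, 0, 4)

U[3][3] = 4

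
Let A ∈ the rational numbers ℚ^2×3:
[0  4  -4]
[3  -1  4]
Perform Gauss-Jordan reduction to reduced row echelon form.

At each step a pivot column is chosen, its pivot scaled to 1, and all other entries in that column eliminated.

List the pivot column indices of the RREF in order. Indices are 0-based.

pivot columns: 0, 1

pivot(0,0): swap R0↔R1
pivot(0,0)=3: scale R0 → (1, -1/3, 4/3)
pivot(1,1)=4: scale R1 → (0, 1, -1)
  clear (0,1): R0 −= (-1/3)R1 → (1, 0, 1)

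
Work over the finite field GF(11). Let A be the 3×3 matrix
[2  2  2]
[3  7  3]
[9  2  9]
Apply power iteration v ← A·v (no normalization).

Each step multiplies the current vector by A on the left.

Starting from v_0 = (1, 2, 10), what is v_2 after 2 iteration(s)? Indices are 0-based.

v_2 = (0, 1, 1)

v_0 = (1, 2, 10).
v_1 = A·v_0 = (4, 3, 4).
v_2 = A·v_1 = (0, 1, 1).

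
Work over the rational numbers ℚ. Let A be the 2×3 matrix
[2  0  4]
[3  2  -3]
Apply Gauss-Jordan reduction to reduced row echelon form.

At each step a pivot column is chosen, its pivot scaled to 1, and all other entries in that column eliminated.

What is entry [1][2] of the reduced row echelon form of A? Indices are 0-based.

M[1][2] = -9/2

step 1: normalize row 0 (÷2) = (1, 0, 2)
  row 1: subtract 3×row0 = (0, 2, -9)
step 2: normalize row 1 (÷2) = (0, 1, -9/2)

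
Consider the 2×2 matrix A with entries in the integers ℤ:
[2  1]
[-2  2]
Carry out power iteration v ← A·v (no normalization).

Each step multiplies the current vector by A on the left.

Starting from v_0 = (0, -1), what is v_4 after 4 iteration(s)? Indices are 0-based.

v_0 = (0, -1).
v_1 = A·v_0 = (-1, -2).
v_2 = A·v_1 = (-4, -2).
v_3 = A·v_2 = (-10, 4).
v_4 = A·v_3 = (-16, 28).

v_4 = (-16, 28)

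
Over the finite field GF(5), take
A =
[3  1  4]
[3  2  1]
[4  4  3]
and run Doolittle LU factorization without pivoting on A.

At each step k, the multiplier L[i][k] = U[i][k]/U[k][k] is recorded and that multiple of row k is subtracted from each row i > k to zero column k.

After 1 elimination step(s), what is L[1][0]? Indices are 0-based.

k=0: U[0][0]=3
  eliminate (1,0): mult=1, new row 1: (0, 1, 2); set L[1][0]=1
  eliminate (2,0): mult=3, new row 2: (0, 1, 1); set L[2][0]=3

L[1][0] = 1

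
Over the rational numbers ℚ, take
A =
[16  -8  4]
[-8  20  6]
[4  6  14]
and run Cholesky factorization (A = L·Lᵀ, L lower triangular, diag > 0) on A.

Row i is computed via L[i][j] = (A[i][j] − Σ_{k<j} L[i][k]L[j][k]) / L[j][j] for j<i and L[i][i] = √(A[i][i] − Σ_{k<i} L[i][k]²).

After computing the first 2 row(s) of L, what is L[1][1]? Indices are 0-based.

Step 1: L[0][0] = √(16) = 4.
  L[1][0] = (-8) / L[0][0] = -2.
Step 2: L[1][1] = √(16) = 4.

L[1][1] = 4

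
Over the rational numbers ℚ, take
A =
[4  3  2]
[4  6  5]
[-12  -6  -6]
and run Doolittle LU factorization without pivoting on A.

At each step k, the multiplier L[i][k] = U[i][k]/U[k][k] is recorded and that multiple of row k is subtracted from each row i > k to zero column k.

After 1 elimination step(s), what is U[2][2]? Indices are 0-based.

U[2][2] = 0

[col 0] pivot 4
  R1 -= 1*R0 → (0, 3, 3)  (L[1][0] := 1)
  R2 -= -3*R0 → (0, 3, 0)  (L[2][0] := -3)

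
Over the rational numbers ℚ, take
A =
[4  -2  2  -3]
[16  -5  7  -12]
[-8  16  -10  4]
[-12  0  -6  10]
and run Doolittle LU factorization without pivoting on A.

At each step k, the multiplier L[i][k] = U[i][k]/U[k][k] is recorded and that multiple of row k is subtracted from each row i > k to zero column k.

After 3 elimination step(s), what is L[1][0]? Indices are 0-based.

[col 0] pivot 4
  R1 -= 4*R0 → (0, 3, -1, 0)  (L[1][0] := 4)
  R2 -= -2*R0 → (0, 12, -6, -2)  (L[2][0] := -2)
  R3 -= -3*R0 → (0, -6, 0, 1)  (L[3][0] := -3)
[col 1] pivot 3
  R2 -= 4*R1 → (0, 0, -2, -2)  (L[2][1] := 4)
  R3 -= -2*R1 → (0, 0, -2, 1)  (L[3][1] := -2)
[col 2] pivot -2
  R3 -= 1*R2 → (0, 0, 0, 3)  (L[3][2] := 1)

L[1][0] = 4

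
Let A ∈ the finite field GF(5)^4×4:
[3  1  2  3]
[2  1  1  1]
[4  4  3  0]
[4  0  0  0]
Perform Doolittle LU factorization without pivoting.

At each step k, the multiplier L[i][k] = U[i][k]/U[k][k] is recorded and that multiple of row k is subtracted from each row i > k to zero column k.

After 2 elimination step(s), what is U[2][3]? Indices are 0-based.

[col 0] pivot 3
  R1 -= 4*R0 → (0, 2, 3, 4)  (L[1][0] := 4)
  R2 -= 3*R0 → (0, 1, 2, 1)  (L[2][0] := 3)
  R3 -= 3*R0 → (0, 2, 4, 1)  (L[3][0] := 3)
[col 1] pivot 2
  R2 -= 3*R1 → (0, 0, 3, 4)  (L[2][1] := 3)
  R3 -= 1*R1 → (0, 0, 1, 2)  (L[3][1] := 1)

U[2][3] = 4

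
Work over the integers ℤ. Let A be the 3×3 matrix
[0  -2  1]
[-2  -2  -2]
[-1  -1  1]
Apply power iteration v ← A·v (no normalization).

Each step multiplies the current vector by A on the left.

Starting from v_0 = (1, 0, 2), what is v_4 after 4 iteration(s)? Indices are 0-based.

v_4 = (82, 138, 41)

v_0 = (1, 0, 2).
v_1 = A·v_0 = (2, -6, 1).
v_2 = A·v_1 = (13, 6, 5).
v_3 = A·v_2 = (-7, -48, -14).
v_4 = A·v_3 = (82, 138, 41).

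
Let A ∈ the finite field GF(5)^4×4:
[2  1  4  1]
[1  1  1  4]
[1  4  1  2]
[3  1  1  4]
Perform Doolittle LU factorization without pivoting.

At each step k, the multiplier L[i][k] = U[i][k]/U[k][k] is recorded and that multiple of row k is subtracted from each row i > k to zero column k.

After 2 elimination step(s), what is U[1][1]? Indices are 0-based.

U[1][1] = 3

[col 0] pivot 2
  R1 -= 3*R0 → (0, 3, 4, 1)  (L[1][0] := 3)
  R2 -= 3*R0 → (0, 1, 4, 4)  (L[2][0] := 3)
  R3 -= 4*R0 → (0, 2, 0, 0)  (L[3][0] := 4)
[col 1] pivot 3
  R2 -= 2*R1 → (0, 0, 1, 2)  (L[2][1] := 2)
  R3 -= 4*R1 → (0, 0, 4, 1)  (L[3][1] := 4)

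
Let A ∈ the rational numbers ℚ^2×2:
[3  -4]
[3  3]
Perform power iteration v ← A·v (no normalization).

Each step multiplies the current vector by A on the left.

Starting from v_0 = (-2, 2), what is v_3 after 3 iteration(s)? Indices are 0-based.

v_0 = (-2, 2).
v_1 = A·v_0 = (-14, 0).
v_2 = A·v_1 = (-42, -42).
v_3 = A·v_2 = (42, -252).

v_3 = (42, -252)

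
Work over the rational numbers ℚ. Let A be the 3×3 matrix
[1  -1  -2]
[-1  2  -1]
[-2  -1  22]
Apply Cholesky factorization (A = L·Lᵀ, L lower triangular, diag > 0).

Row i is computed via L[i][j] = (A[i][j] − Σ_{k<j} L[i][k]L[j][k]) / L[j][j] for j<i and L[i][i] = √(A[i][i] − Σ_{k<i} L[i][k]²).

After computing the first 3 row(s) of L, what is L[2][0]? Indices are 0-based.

Step 1: L[0][0] = √(1) = 1.
  L[1][0] = (-1) / L[0][0] = -1.
Step 2: L[1][1] = √(1) = 1.
  L[2][0] = (-2) / L[0][0] = -2.
  L[2][1] = (-3) / L[1][1] = -3.
Step 3: L[2][2] = √(9) = 3.

L[2][0] = -2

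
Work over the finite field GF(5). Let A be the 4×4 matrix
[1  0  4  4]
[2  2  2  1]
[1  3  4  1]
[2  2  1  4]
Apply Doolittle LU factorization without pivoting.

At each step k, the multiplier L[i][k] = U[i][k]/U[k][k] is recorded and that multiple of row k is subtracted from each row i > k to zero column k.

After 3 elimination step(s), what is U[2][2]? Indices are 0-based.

[col 0] pivot 1
  R1 -= 2*R0 → (0, 2, 4, 3)  (L[1][0] := 2)
  R2 -= 1*R0 → (0, 3, 0, 2)  (L[2][0] := 1)
  R3 -= 2*R0 → (0, 2, 3, 1)  (L[3][0] := 2)
[col 1] pivot 2
  R2 -= 4*R1 → (0, 0, 4, 0)  (L[2][1] := 4)
  R3 -= 1*R1 → (0, 0, 4, 3)  (L[3][1] := 1)
[col 2] pivot 4
  R3 -= 1*R2 → (0, 0, 0, 3)  (L[3][2] := 1)

U[2][2] = 4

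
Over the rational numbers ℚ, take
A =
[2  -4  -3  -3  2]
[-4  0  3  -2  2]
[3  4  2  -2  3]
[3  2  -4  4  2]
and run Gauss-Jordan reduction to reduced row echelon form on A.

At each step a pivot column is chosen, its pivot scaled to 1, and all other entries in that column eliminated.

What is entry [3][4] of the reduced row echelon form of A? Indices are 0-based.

[1] R0 /= 2  ⇒  (1, -2, -3/2, -3/2, 1)
     R1 -= -4·R0  ⇒  (0, -8, -3, -8, 6)
     R2 -= 3·R0  ⇒  (0, 10, 13/2, 5/2, 0)
     R3 -= 3·R0  ⇒  (0, 8, 1/2, 17/2, -1)
[2] R1 /= -8  ⇒  (0, 1, 3/8, 1, -3/4)
     R0 -= -2·R1  ⇒  (1, 0, -3/4, 1/2, -1/2)
     R2 -= 10·R1  ⇒  (0, 0, 11/4, -15/2, 15/2)
     R3 -= 8·R1  ⇒  (0, 0, -5/2, 1/2, 5)
[3] R2 /= 11/4  ⇒  (0, 0, 1, -30/11, 30/11)
     R0 -= -3/4·R2  ⇒  (1, 0, 0, -17/11, 17/11)
     R1 -= 3/8·R2  ⇒  (0, 1, 0, 89/44, -39/22)
     R3 -= -5/2·R2  ⇒  (0, 0, 0, -139/22, 130/11)
[4] R3 /= -139/22  ⇒  (0, 0, 0, 1, -260/139)
     R0 -= -17/11·R3  ⇒  (1, 0, 0, 0, -187/139)
     R1 -= 89/44·R3  ⇒  (0, 1, 0, 0, 559/278)
     R2 -= -30/11·R3  ⇒  (0, 0, 1, 0, -330/139)

M[3][4] = -260/139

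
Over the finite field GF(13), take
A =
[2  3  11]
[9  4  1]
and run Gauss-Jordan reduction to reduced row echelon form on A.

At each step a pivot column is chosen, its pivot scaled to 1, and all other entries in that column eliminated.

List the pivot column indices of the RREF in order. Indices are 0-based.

pivot columns: 0, 1

[1] R0 /= 2  ⇒  (1, 8, 12)
     R1 -= 9·R0  ⇒  (0, 10, 10)
[2] R1 /= 10  ⇒  (0, 1, 1)
     R0 -= 8·R1  ⇒  (1, 0, 4)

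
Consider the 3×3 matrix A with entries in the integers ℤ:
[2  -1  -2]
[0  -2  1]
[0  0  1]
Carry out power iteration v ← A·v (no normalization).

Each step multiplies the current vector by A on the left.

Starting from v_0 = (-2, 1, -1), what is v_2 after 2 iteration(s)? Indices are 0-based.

v_2 = (-1, 5, -1)

v_0 = (-2, 1, -1).
v_1 = A·v_0 = (-3, -3, -1).
v_2 = A·v_1 = (-1, 5, -1).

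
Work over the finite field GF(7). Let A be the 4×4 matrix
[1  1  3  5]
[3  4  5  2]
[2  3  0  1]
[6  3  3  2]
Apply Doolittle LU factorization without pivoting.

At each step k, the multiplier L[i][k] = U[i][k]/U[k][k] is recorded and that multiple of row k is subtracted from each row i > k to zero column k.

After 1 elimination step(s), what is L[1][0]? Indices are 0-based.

L[1][0] = 3

Step 1: pivot at (0,0) is 1.
  row1 ← row1 − (3)·row0  ⇒  L[1][0]=3, U row1=(0, 1, 3, 1)
  row2 ← row2 − (2)·row0  ⇒  L[2][0]=2, U row2=(0, 1, 1, 5)
  row3 ← row3 − (6)·row0  ⇒  L[3][0]=6, U row3=(0, 4, 6, 0)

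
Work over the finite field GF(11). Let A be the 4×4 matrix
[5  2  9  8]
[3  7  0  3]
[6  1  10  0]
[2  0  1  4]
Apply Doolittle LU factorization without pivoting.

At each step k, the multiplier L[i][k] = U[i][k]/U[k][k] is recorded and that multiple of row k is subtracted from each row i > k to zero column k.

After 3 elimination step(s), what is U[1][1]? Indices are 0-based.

Step 1: pivot at (0,0) is 5.
  row1 ← row1 − (5)·row0  ⇒  L[1][0]=5, U row1=(0, 8, 10, 7)
  row2 ← row2 − (10)·row0  ⇒  L[2][0]=10, U row2=(0, 3, 8, 8)
  row3 ← row3 − (7)·row0  ⇒  L[3][0]=7, U row3=(0, 8, 4, 3)
Step 2: pivot at (1,1) is 8.
  row2 ← row2 − (10)·row1  ⇒  L[2][1]=10, U row2=(0, 0, 7, 4)
  row3 ← row3 − (1)·row1  ⇒  L[3][1]=1, U row3=(0, 0, 5, 7)
Step 3: pivot at (2,2) is 7.
  row3 ← row3 − (7)·row2  ⇒  L[3][2]=7, U row3=(0, 0, 0, 1)

U[1][1] = 8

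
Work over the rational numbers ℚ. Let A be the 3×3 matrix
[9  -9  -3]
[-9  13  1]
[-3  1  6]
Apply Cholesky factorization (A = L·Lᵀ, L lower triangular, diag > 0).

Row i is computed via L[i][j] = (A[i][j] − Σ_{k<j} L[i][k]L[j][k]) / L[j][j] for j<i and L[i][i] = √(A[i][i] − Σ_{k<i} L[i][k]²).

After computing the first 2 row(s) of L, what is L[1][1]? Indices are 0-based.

L[1][1] = 2

Step 1: L[0][0] = √(9) = 3.
  L[1][0] = (-9) / L[0][0] = -3.
Step 2: L[1][1] = √(4) = 2.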